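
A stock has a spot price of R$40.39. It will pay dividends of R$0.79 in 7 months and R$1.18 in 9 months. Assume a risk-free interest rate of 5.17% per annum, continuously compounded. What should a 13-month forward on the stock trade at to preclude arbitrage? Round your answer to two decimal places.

R$40.71

PV(dividends) I = 0.79·e^(−0.0517·7/12) + 1.18·e^(−0.0517·9/12)
I = 0.7665 + 1.1351 = 1.9016
F = (S − I)·e^(rT) = (40.39 − 1.9016) · e^(0.0517·13/12)
= 38.4884 · e^0.056008 = 38.4884 × 1.057606 = R$40.71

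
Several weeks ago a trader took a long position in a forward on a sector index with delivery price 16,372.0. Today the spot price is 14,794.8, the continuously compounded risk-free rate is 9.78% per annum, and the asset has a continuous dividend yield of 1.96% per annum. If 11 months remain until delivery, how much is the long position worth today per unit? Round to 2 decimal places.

-436.76

Current fair forward for the remaining 11 months: F = S·e^((r − q)·T), (r − q) = 0.0978 − 0.0196 = 0.0782
F = 14794.8 · e^(0.0782 × 11/12) = 14794.8 × 1.07431509 = 15894.2769
Value of long forward = (F − K)·e^(−rT) = (15894.2769 − 16372.0) · e^(−0.0978·11/12)
= -477.7231 × 0.91425112 = -436.76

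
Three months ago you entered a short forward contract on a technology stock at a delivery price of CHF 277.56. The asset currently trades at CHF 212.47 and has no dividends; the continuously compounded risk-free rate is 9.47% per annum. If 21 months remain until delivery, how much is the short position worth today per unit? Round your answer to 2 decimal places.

CHF 22.70

Current fair forward for the remaining 21 months: F = S·e^(r·T), r = 0.0947
F = 212.47 · e^(0.0947 × 21/12) = 212.47 × 1.180248 = 250.7673
Value of long forward = (F − K)·e^(−rT) = (250.7673 − 277.56) · e^(−0.0947·21/12)
= -26.7927 × 0.847279 = -22.70
Short position value = −(long value) = CHF 22.70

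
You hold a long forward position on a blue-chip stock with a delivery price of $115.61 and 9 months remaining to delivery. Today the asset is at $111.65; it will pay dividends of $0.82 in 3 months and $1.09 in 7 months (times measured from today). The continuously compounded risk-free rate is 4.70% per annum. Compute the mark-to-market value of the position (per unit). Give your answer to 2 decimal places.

-$1.83

PV(remaining dividends) I = 0.82·e^(−0.0470·3/12) + 1.09·e^(−0.0470·7/12) = 1.8709
Current forward F = (S − I)·e^(rT) = (111.65 − 1.8709)·e^(0.0470·9/12) = 109.7791 × 1.035879 = 113.7179
Value (long) = (F − K)·e^(−rT) = (113.7179 − 115.61) × 0.965364 = -1.8266
Value = -$1.83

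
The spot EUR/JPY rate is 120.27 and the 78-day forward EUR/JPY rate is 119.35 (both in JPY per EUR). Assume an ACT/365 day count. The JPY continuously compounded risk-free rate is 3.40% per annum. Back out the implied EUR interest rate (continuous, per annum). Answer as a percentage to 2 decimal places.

F = S·e^((r_JPY − r_EUR)T) ⇒ r_EUR = r_JPY − ln(F/S)/T
ln(119.35/120.27) = -0.007679; /(78/365) = -0.035934
r_EUR = 0.0340 + 0.035934 = 0.069934
r_EUR = 6.99%

6.99%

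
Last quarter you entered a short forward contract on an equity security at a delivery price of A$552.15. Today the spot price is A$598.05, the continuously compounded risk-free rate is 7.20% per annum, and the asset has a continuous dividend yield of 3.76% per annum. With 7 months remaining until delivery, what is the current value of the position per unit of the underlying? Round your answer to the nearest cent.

-A$55.64

Current fair forward for the remaining 7 months: F = S·e^((r − q)·T), (r − q) = 0.0720 − 0.0376 = 0.0344
F = 598.05 · e^(0.0344 × 7/12) = 598.05 × 1.020269 = 610.1719
Value of long forward = (F − K)·e^(−rT) = (610.1719 − 552.15) · e^(−0.0720·7/12)
= 58.0219 × 0.958870 = 55.64
Short position value = −(long value) = -A$55.64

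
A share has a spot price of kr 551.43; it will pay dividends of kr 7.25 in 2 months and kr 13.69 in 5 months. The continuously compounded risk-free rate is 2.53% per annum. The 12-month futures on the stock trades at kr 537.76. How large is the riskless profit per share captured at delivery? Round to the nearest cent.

kr 6.50 per share

PV(dividends) I = 7.25·e^(−0.0253·2/12) + 13.69·e^(−0.0253·5/12) = 20.7659
Fair futures F* = (S − I)·e^(rT) = (551.43 − 20.7659)·e^0.025300 = 530.6641 × 1.025623 = 544.2613
Market kr 537.76 < fair 544.2613: forward underpriced → reverse cash-and-carry (short the stock, invest proceeds at r, pay the dividends, go long the forward).
Profit at T = |F_mkt − F*| = |537.76 − 544.2613| = kr 6.50 per share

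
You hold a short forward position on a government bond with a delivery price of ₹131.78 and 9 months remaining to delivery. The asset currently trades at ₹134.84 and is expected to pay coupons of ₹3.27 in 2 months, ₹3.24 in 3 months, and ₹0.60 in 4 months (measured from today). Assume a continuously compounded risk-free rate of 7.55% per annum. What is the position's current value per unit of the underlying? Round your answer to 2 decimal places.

PV(remaining coupons) I = 3.27·e^(−0.0755·2/12) + 3.24·e^(−0.0755·3/12) + 0.60·e^(−0.0755·4/12) = 6.9936
Current forward F = (S − I)·e^(rT) = (134.84 − 6.9936)·e^(0.0755·9/12) = 127.8464 × 1.058259 = 135.2946
Value (long) = (F − K)·e^(−rT) = (135.2946 − 131.78) × 0.944948 = 3.3211
Short position value = −(long value) = -₹3.32

-₹3.32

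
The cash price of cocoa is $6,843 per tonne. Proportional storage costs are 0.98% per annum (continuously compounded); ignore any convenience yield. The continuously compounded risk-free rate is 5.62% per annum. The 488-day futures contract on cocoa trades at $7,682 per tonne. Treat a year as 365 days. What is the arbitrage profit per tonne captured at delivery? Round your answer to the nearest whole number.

$208 per tonne

Fair futures: F* = S·e^(carry·T), with carry = (r + u) = 0.0562 + 0.0098 = 0.0660
F* = 6843 · e^(0.0660 × 488/365) = 6843 · e^0.088241 = 6843 × 1.092251 = $7474.2736
Market $7682 > fair $7474.2736: forward overpriced → cash-and-carry (buy spot, short the forward).
At maturity, profit = |F_mkt − F*| = |7682 − 7474.2736| = $208 per tonne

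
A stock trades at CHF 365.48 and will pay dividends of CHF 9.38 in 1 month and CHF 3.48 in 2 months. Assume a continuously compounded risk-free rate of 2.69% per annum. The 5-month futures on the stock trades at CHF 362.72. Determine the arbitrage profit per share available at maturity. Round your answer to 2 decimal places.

CHF 6.09 per share

PV(dividends) I = 9.38·e^(−0.0269·1/12) + 3.48·e^(−0.0269·2/12) = 12.8234
Fair futures F* = (S − I)·e^(rT) = (365.48 − 12.8234)·e^0.011208 = 352.6566 × 1.011271 = 356.6314
Market CHF 362.72 > fair 356.6314: forward overpriced → cash-and-carry (borrow at r, buy the stock and collect the dividends, short the forward).
Profit at T = |F_mkt − F*| = |362.72 − 356.6314| = CHF 6.09 per share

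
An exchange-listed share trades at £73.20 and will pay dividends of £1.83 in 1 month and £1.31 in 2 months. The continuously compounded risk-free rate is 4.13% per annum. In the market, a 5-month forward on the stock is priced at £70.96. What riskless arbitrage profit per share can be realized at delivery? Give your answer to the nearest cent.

£0.33 per share

PV(dividends) I = 1.83·e^(−0.0413·1/12) + 1.31·e^(−0.0413·2/12) = 3.1247
Fair forward F* = (S − I)·e^(rT) = (73.20 − 3.1247)·e^0.017208 = 70.0753 × 1.017357 = 71.2916
Market £70.96 < fair 71.2916: forward underpriced → reverse cash-and-carry (short the stock, invest proceeds at r, pay the dividends, go long the forward).
Profit at T = |F_mkt − F*| = |70.96 − 71.2916| = £0.33 per share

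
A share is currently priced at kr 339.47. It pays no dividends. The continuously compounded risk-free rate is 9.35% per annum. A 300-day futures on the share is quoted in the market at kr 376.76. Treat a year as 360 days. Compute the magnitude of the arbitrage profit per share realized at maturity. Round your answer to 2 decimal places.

kr 9.78 per share

Fair futures: F* = S·e^(carry·T), with carry = r = 0.0935
F* = 339.47 · e^(0.0935 × 300/360) = 339.47 · e^0.077917 = 339.47 × 1.081033 = kr 366.9783
Market kr 376.76 > fair kr 366.9783: forward overpriced → cash-and-carry (buy spot, short the forward).
At maturity, profit = |F_mkt − F*| = |376.76 − 366.9783| = kr 9.78 per share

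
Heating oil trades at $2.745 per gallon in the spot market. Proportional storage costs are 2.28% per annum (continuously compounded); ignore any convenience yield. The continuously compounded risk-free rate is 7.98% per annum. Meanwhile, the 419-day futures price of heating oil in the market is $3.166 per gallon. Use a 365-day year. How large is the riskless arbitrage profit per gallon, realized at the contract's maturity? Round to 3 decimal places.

$0.078 per gallon

Fair futures: F* = S·e^(carry·T), with carry = (r + u) = 0.0798 + 0.0228 = 0.1026
F* = 2.745 · e^(0.1026 × 419/365) = 2.745 · e^0.117779 = 2.745 × 1.124995 = $3.0881
Market $3.166 > fair $3.0881: forward overpriced → cash-and-carry (buy spot, short the forward).
At maturity, profit = |F_mkt − F*| = |3.166 − 3.0881| = $0.078 per gallon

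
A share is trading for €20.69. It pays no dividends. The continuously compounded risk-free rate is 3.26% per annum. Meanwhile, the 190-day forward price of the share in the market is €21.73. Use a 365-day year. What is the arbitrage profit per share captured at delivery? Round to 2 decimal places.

€0.69 per share

Fair forward: F* = S·e^(carry·T), with carry = r = 0.0326
F* = 20.69 · e^(0.0326 × 190/365) = 20.69 · e^0.016970 = 20.69 × 1.017115 = €21.0441
Market €21.73 > fair €21.0441: forward overpriced → cash-and-carry (buy spot, short the forward).
At maturity, profit = |F_mkt − F*| = |21.73 − 21.0441| = €0.69 per share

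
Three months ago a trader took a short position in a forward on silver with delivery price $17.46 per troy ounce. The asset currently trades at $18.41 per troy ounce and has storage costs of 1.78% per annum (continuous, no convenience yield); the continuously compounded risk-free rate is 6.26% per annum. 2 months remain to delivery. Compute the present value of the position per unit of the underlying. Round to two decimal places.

Current fair forward for the remaining 2 months: F = S·e^((r + u)·T), (r + u) = 0.0626 + 0.0178 = 0.0804
F = 18.41 · e^(0.0804 × 2/12) = 18.41 × 1.013490 = 18.6584
Value of long forward = (F − K)·e^(−rT) = (18.6584 − 17.46) · e^(−0.0626·2/12)
= 1.1984 × 0.989621 = 1.19
Short position value = −(long value) = -$1.19

-$1.19 per troy ounce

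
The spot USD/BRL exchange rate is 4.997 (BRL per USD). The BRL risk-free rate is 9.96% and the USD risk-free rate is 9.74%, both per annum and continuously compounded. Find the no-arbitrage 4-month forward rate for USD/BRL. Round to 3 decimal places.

5.001

F = S·e^((r_BRL − r_USD)T) = 4.997 · e^((0.0996 − 0.0974) × 4/12)
= 4.997 · e^0.000733 = 4.997 × 1.000733
F = 5.001 BRL per USD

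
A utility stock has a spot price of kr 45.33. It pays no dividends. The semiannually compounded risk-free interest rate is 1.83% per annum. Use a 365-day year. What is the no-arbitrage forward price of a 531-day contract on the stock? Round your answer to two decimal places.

kr 46.55

F = S · (1+r/2)^(2T)
= 45.33 × 1.026856
F = kr 46.55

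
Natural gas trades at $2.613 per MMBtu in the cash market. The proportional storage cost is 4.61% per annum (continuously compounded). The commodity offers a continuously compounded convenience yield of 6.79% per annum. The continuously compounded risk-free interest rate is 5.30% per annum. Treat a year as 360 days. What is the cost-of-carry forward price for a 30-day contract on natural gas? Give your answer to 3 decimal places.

Net carry = r + u − y = 0.0530 + 0.0461 − 0.0679 = 0.0312
F = S·e^((r+u−y)T) = 2.613 · e^(0.0312 × 30/360) = 2.613 · e^0.002600
= 2.613 × 1.002603 = $2.620 per MMBtu

$2.620 per MMBtu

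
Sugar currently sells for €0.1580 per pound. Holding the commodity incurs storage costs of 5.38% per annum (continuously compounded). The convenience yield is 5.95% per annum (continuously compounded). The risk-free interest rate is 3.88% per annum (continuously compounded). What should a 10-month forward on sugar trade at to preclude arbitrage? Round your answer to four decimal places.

€0.1624 per pound

Net carry = r + u − y = 0.0388 + 0.0538 − 0.0595 = 0.0331
F = S·e^((r+u−y)T) = 0.1580 · e^(0.0331 × 10/12) = 0.1580 · e^0.027583
= 0.1580 × 1.027967 = €0.1624 per pound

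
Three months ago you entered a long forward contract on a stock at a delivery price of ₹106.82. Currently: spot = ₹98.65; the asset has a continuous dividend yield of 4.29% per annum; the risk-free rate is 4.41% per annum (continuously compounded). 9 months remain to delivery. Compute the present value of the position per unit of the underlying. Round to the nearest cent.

Current fair forward for the remaining 9 months: F = S·e^((r − q)·T), (r − q) = 0.0441 − 0.0429 = 0.0012
F = 98.65 · e^(0.0012 × 9/12) = 98.65 × 1.000900 = 98.7388
Value of long forward = (F − K)·e^(−rT) = (98.7388 − 106.82) · e^(−0.0441·9/12)
= -8.0812 × 0.967466 = -7.82

-₹7.82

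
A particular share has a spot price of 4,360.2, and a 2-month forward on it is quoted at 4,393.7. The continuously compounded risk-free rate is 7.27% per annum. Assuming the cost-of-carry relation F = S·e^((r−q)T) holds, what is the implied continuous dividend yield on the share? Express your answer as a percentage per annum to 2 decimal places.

From F = S·e^((r−q)T): (r − q) = ln(F/S)/T
ln(4393.7/4360.2) = ln(1.007683) = 0.007654
(r − q) = 0.007654 / (2/12) = 0.045924
q = r − ln(F/S)/T = 0.0727 − 0.045924 = 0.026776
q = 2.68%

2.68%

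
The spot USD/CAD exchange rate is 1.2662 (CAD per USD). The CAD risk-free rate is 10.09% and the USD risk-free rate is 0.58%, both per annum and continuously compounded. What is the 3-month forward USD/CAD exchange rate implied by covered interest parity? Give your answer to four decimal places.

1.2967

F = S·e^((r_CAD − r_USD)T) = 1.2662 · e^((0.1009 − 0.0058) × 3/12)
= 1.2662 · e^0.023775 = 1.2662 × 1.024060
F = 1.2967 CAD per USD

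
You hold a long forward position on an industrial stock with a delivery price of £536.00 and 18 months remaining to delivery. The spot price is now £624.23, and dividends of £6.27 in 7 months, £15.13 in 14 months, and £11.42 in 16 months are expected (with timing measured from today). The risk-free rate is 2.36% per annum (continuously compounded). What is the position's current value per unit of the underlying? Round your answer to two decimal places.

PV(remaining dividends) I = 6.27·e^(−0.0236·7/12) + 15.13·e^(−0.0236·14/12) + 11.42·e^(−0.0236·16/12) = 31.9696
Current forward F = (S − I)·e^(rT) = (624.23 − 31.9696)·e^(0.0236·18/12) = 592.2604 × 1.036034 = 613.6019
Value (long) = (F − K)·e^(−rT) = (613.6019 − 536.00) × 0.965219 = 74.9028
Value = £74.90

£74.90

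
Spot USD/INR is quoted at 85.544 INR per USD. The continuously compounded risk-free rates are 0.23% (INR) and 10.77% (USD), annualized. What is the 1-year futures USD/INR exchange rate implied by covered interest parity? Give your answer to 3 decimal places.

76.987

F = S·e^((r_INR − r_USD)T) = 85.544 · e^((0.0023 − 0.1077) × 1)
= 85.544 · e^-0.105400 = 85.544 × 0.899964
F = 76.987 INR per USD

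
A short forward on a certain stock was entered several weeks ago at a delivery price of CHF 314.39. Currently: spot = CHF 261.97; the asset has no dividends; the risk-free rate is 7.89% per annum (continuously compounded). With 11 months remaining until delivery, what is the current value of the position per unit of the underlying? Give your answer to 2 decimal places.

CHF 30.48

Current fair forward for the remaining 11 months: F = S·e^(r·T), r = 0.0789
F = 261.97 · e^(0.0789 × 11/12) = 261.97 × 1.075005 = 281.6191
Value of long forward = (F − K)·e^(−rT) = (281.6191 − 314.39) · e^(−0.0789·11/12)
= -32.7709 × 0.930229 = -30.48
Short position value = −(long value) = CHF 30.48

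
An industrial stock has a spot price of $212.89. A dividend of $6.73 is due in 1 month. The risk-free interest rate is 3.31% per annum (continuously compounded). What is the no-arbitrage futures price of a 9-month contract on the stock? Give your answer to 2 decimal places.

PV(dividends) I = 6.73·e^(−0.0331·1/12)
I = 6.7115
F = (S − I)·e^(rT) = (212.89 − 6.7115) · e^(0.0331·9/12)
= 206.1785 · e^0.024825 = 206.1785 × 1.025136 = $211.36

$211.36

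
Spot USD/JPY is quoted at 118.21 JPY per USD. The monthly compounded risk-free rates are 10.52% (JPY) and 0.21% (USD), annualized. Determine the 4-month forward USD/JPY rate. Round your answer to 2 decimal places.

By covered interest parity, F = S · (1+r_JPY/12)^(12T) / (1+r_USD/12)^(12T)
= 118.21 × 1.035530 / 1.000700 = 118.21 × 1.034806
F = 122.32 JPY per USD

122.32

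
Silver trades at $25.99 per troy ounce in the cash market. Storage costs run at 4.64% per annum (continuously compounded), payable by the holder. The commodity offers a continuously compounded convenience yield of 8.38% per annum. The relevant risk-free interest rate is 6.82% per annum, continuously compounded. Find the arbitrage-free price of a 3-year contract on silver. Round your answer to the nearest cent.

$28.51 per troy ounce

Net carry = r + u − y = 0.0682 + 0.0464 − 0.0838 = 0.0308
F = S·e^((r+u−y)T) = 25.99 · e^(0.0308 × 3) = 25.99 · e^0.092400
= 25.99 × 1.096803 = $28.51 per troy ounce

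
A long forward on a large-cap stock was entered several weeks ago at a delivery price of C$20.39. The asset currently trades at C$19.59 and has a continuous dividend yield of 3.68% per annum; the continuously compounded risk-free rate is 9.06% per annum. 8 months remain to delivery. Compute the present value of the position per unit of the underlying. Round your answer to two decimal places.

-C$0.08

Current fair forward for the remaining 8 months: F = S·e^((r − q)·T), (r − q) = 0.0906 − 0.0368 = 0.0538
F = 19.59 · e^(0.0538 × 8/12) = 19.59 × 1.036518 = 20.3054
Value of long forward = (F − K)·e^(−rT) = (20.3054 − 20.39) · e^(−0.0906·8/12)
= -0.0846 × 0.941388 = -0.08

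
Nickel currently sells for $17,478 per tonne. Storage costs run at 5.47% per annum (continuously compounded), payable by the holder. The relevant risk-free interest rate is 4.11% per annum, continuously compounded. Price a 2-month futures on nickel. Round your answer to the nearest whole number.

$17,759 per tonne

Net carry = r + u − y = 0.0411 + 0.0547 − 0.0000 = 0.0958
F = S·e^((r+u−y)T) = 17478 · e^(0.0958 × 2/12) = 17478 · e^0.015967
= 17478 × 1.016095 = $17,759 per tonne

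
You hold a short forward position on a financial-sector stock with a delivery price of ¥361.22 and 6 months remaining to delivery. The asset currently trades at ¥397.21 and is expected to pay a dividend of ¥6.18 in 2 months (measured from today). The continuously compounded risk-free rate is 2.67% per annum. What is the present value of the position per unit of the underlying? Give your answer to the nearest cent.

PV(remaining dividends) I = 6.18·e^(−0.0267·2/12) = 6.1526
Current forward F = (S − I)·e^(rT) = (397.21 − 6.1526)·e^(0.0267·6/12) = 391.0574 × 1.013440 = 396.3132
Value (long) = (F − K)·e^(−rT) = (396.3132 − 361.22) × 0.986739 = 34.6278
Short position value = −(long value) = -¥34.63

-¥34.63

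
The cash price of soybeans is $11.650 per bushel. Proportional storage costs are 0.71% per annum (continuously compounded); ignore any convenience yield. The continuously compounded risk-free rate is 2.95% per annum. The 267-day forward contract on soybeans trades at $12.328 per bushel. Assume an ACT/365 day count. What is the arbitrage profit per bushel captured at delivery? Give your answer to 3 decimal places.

$0.362 per bushel

Fair forward: F* = S·e^(carry·T), with carry = (r + u) = 0.0295 + 0.0071 = 0.0366
F* = 11.650 · e^(0.0366 × 267/365) = 11.650 · e^0.026773 = 11.650 × 1.027135 = $11.9661
Market $12.328 > fair $11.9661: forward overpriced → cash-and-carry (buy spot, short the forward).
At maturity, profit = |F_mkt − F*| = |12.328 − 11.9661| = $0.362 per bushel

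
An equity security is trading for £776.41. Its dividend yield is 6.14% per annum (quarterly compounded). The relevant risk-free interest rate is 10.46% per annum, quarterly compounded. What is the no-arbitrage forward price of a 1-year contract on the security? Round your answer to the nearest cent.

£809.97

F = S · (1+r/4)^(4T) / (1+q/4)^(4T)
= 776.41 × 1.108775 / 1.062828 = 776.41 × 1.043231
F = £809.97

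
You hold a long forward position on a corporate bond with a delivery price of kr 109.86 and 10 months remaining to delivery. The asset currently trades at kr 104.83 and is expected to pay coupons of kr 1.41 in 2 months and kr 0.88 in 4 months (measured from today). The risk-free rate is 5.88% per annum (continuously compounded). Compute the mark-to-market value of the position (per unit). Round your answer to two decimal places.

-kr 2.04

PV(remaining coupons) I = 1.41·e^(−0.0588·2/12) + 0.88·e^(−0.0588·4/12) = 2.2592
Current forward F = (S − I)·e^(rT) = (104.83 − 2.2592)·e^(0.0588·10/12) = 102.5708 × 1.050220 = 107.7219
Value (long) = (F − K)·e^(−rT) = (107.7219 − 109.86) × 0.952181 = -2.0359
Value = -kr 2.04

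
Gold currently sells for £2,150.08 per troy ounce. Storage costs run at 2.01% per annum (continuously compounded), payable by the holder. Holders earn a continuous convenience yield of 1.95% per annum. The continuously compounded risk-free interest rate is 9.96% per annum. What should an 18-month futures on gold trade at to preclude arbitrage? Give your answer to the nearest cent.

£2,498.79 per troy ounce

Net carry = r + u − y = 0.0996 + 0.0201 − 0.0195 = 0.1002
F = S·e^((r+u−y)T) = 2150.08 · e^(0.1002 × 18/12) = 2150.08 · e^0.15030000
= 2150.08 × 1.16218285 = £2,498.79 per troy ounce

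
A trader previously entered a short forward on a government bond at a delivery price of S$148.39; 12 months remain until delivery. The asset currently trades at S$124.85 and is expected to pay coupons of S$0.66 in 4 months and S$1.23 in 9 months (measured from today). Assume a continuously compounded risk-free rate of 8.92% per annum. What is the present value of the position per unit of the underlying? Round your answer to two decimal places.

PV(remaining coupons) I = 0.66·e^(−0.0892·4/12) + 1.23·e^(−0.0892·9/12) = 1.7911
Current forward F = (S − I)·e^(rT) = (124.85 − 1.7911)·e^(0.0892·12/12) = 123.0589 × 1.093299 = 134.5402
Value (long) = (F − K)·e^(−rT) = (134.5402 − 148.39) × 0.914663 = -12.6679
Short position value = −(long value) = S$12.67

S$12.67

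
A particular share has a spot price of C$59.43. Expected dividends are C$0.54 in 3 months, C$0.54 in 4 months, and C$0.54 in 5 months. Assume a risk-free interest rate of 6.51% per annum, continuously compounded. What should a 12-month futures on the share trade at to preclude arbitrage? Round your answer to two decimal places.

C$61.74

PV(dividends) I = 0.54·e^(−0.0651·3/12) + 0.54·e^(−0.0651·4/12) + 0.54·e^(−0.0651·5/12)
I = 0.5313 + 0.5284 + 0.5255 = 1.5852
F = (S − I)·e^(rT) = (59.43 − 1.5852) · e^(0.0651·12/12)
= 57.8448 · e^0.065100 = 57.8448 × 1.067266 = C$61.74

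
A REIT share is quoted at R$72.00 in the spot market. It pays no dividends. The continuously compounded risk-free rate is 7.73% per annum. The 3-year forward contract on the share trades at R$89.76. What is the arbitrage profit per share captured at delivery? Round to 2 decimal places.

R$1.03 per share

Fair forward: F* = S·e^(carry·T), with carry = r = 0.0773
F* = 72.00 · e^(0.0773 × 3) = 72.00 · e^0.231900 = 72.00 × 1.260994 = R$90.7916
Market R$89.76 < fair R$90.7916: forward underpriced → reverse cash-and-carry (short spot, go long the forward).
At maturity, profit = |F_mkt − F*| = |89.76 − 90.7916| = R$1.03 per share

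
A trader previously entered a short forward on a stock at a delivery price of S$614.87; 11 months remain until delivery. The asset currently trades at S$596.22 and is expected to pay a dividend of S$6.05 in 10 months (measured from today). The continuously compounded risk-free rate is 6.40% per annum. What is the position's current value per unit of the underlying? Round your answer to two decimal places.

PV(remaining dividends) I = 6.05·e^(−0.0640·10/12) = 5.7358
Current forward F = (S − I)·e^(rT) = (596.22 − 5.7358)·e^(0.0640·11/12) = 590.4842 × 1.060422 = 626.1624
Value (long) = (F − K)·e^(−rT) = (626.1624 − 614.87) × 0.943021 = 10.6490
Short position value = −(long value) = -S$10.65

-S$10.65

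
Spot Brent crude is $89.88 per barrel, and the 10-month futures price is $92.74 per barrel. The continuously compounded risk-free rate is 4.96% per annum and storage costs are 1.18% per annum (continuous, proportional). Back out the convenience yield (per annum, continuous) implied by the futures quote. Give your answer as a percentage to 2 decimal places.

F = S·e^((r+u−y)T) ⇒ (r+u−y) = ln(F/S)/T
ln(92.74/89.88) = 0.031324; /T ⇒ 0.037589
y = r + u − ln(F/S)/T = 0.0496 + 0.0118 − 0.037589 = 0.023811
y = 2.38%

2.38%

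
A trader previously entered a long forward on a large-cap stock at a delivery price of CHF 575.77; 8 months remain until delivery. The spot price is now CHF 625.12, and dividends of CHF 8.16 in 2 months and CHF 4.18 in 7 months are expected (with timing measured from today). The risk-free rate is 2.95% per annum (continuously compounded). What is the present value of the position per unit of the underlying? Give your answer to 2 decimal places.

CHF 48.33

PV(remaining dividends) I = 8.16·e^(−0.0295·2/12) + 4.18·e^(−0.0295·7/12) = 12.2287
Current forward F = (S − I)·e^(rT) = (625.12 − 12.2287)·e^(0.0295·8/12) = 612.8913 × 1.019861 = 625.0639
Value (long) = (F − K)·e^(−rT) = (625.0639 − 575.77) × 0.980525 = 48.3339
Value = CHF 48.33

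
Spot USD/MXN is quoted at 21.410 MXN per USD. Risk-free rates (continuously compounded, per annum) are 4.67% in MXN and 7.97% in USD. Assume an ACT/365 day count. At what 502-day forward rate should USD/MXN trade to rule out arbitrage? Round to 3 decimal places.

F = S·e^((r_MXN − r_USD)T) = 21.410 · e^((0.0467 − 0.0797) × 502/365)
= 21.410 · e^-0.045386 = 21.410 × 0.955629
F = 20.460 MXN per USD

20.460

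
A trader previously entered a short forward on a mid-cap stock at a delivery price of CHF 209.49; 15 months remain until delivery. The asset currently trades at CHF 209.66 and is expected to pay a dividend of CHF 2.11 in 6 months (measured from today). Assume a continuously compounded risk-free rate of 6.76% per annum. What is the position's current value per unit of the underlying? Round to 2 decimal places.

-CHF 15.10

PV(remaining dividends) I = 2.11·e^(−0.0676·6/12) = 2.0399
Current forward F = (S − I)·e^(rT) = (209.66 − 2.0399)·e^(0.0676·15/12) = 207.6201 × 1.088173 = 225.9266
Value (long) = (F − K)·e^(−rT) = (225.9266 − 209.49) × 0.918972 = 15.1048
Short position value = −(long value) = -CHF 15.10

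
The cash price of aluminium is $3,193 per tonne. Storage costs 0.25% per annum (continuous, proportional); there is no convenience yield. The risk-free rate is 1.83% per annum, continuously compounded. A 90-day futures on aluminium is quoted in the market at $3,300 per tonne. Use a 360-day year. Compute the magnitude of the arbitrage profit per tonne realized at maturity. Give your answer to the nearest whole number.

$90 per tonne

Fair futures: F* = S·e^(carry·T), with carry = (r + u) = 0.0183 + 0.0025 = 0.0208
F* = 3193 · e^(0.0208 × 90/360) = 3193 · e^0.005200 = 3193 × 1.005214 = $3209.6483
Market $3300 > fair $3209.6483: forward overpriced → cash-and-carry (buy spot, short the forward).
At maturity, profit = |F_mkt − F*| = |3300 − 3209.6483| = $90 per tonne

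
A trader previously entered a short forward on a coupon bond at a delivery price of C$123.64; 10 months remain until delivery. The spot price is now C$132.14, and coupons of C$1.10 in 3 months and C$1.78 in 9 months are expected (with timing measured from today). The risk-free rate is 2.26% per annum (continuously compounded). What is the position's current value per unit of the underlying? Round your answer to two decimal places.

PV(remaining coupons) I = 1.10·e^(−0.0226·3/12) + 1.78·e^(−0.0226·9/12) = 2.8439
Current forward F = (S − I)·e^(rT) = (132.14 − 2.8439)·e^(0.0226·10/12) = 129.2961 × 1.019012 = 131.7543
Value (long) = (F − K)·e^(−rT) = (131.7543 − 123.64) × 0.981343 = 7.9629
Short position value = −(long value) = -C$7.96

-C$7.96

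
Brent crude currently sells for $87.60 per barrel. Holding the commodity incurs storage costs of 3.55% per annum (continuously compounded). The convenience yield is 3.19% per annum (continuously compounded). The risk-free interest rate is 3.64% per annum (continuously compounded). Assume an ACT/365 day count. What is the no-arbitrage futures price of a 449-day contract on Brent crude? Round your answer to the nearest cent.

Net carry = r + u − y = 0.0364 + 0.0355 − 0.0319 = 0.0400
F = S·e^((r+u−y)T) = 87.60 · e^(0.0400 × 449/365) = 87.60 · e^0.049205
= 87.60 × 1.050436 = $92.02 per barrel

$92.02 per barrel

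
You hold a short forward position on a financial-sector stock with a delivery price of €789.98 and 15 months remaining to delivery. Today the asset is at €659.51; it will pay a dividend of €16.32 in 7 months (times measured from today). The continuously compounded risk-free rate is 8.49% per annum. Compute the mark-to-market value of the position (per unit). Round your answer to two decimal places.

PV(remaining dividends) I = 16.32·e^(−0.0849·7/12) = 15.5314
Current forward F = (S − I)·e^(rT) = (659.51 − 15.5314)·e^(0.0849·15/12) = 643.9786 × 1.111961 = 716.0791
Value (long) = (F − K)·e^(−rT) = (716.0791 − 789.98) × 0.899312 = -66.4600
Short position value = −(long value) = €66.46

€66.46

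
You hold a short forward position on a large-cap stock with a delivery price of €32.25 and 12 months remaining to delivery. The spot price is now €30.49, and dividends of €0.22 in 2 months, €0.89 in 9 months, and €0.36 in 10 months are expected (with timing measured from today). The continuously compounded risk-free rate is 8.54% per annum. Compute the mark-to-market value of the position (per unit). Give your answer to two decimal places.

€0.51

PV(remaining dividends) I = 0.22·e^(−0.0854·2/12) + 0.89·e^(−0.0854·9/12) + 0.36·e^(−0.0854·10/12) = 1.3869
Current forward F = (S − I)·e^(rT) = (30.49 − 1.3869)·e^(0.0854·12/12) = 29.1031 × 1.089153 = 31.6977
Value (long) = (F − K)·e^(−rT) = (31.6977 − 32.25) × 0.918145 = -0.5071
Short position value = −(long value) = €0.51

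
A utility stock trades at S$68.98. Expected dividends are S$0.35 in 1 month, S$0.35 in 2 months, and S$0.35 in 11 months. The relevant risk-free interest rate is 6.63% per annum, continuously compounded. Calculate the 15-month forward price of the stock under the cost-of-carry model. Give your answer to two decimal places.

S$73.83

PV(dividends) I = 0.35·e^(−0.0663·1/12) + 0.35·e^(−0.0663·2/12) + 0.35·e^(−0.0663·11/12)
I = 0.3481 + 0.3462 + 0.3294 = 1.0237
F = (S − I)·e^(rT) = (68.98 − 1.0237) · e^(0.0663·15/12)
= 67.9563 · e^0.082875 = 67.9563 × 1.086406 = S$73.83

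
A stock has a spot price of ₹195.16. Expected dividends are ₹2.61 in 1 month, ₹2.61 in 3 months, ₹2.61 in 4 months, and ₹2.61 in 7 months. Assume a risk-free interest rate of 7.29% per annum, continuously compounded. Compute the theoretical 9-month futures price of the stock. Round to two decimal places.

PV(dividends) I = 2.61·e^(−0.0729·1/12) + 2.61·e^(−0.0729·3/12) + 2.61·e^(−0.0729·4/12) + 2.61·e^(−0.0729·7/12)
I = 2.5942 + 2.5629 + 2.5473 + 2.5013 = 10.2057
F = (S − I)·e^(rT) = (195.16 − 10.2057) · e^(0.0729·9/12)
= 184.9543 · e^0.054675 = 184.9543 × 1.056197 = ₹195.35

₹195.35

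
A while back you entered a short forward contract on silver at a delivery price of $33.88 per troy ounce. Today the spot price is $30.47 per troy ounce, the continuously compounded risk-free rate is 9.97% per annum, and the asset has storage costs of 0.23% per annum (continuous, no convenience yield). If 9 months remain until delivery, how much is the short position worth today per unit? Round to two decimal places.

Current fair forward for the remaining 9 months: F = S·e^((r + u)·T), (r + u) = 0.0997 + 0.0023 = 0.1020
F = 30.47 · e^(0.1020 × 9/12) = 30.47 × 1.079502 = 32.8924
Value of long forward = (F − K)·e^(−rT) = (32.8924 − 33.88) · e^(−0.0997·9/12)
= -0.9876 × 0.927952 = -0.92
Short position value = −(long value) = $0.92

$0.92 per troy ounce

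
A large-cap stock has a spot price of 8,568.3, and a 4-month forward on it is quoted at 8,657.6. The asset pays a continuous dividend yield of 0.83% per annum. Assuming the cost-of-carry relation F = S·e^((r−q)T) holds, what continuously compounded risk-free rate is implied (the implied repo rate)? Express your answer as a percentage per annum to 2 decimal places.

3.94%

From F = S·e^((r−q)T): (r − q) = ln(F/S)/T
ln(8657.6/8568.3) = ln(1.010422) = 0.010368
(r − q) = 0.010368 / (4/12) = 0.031104
r = ln(F/S)/T + q = 0.031104 + 0.0083 = 0.039404
r = 3.94%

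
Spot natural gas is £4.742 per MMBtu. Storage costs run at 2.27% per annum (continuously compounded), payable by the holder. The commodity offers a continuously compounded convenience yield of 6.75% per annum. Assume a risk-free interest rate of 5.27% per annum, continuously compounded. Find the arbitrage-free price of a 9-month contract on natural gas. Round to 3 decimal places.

£4.770 per MMBtu

Net carry = r + u − y = 0.0527 + 0.0227 − 0.0675 = 0.0079
F = S·e^((r+u−y)T) = 4.742 · e^(0.0079 × 9/12) = 4.742 · e^0.005925
= 4.742 × 1.005943 = £4.770 per MMBtu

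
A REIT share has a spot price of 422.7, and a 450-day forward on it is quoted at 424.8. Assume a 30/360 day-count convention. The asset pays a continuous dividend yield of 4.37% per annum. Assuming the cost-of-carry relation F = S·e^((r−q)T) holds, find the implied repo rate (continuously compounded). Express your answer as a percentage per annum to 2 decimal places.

4.77%

From F = S·e^((r−q)T): (r − q) = ln(F/S)/T
ln(424.8/422.7) = ln(1.004968) = 0.004956
(r − q) = 0.004956 / (450/360) = 0.003965
r = ln(F/S)/T + q = 0.003965 + 0.0437 = 0.047665
r = 4.77%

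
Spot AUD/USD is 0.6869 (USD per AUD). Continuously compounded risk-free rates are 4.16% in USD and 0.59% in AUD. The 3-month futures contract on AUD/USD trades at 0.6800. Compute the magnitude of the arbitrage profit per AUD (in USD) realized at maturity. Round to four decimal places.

Fair futures: F* = S·e^(carry·T), with carry = (r_USD − r_AUD) = 0.0416 − 0.0059 = 0.0357
F* = 0.6869 · e^(0.0357 × 3/12) = 0.6869 · e^0.008925 = 0.6869 × 1.008965 = 0.6931
Market 0.6800 < fair 0.6931: forward underpriced → reverse cash-and-carry (short spot, go long the forward).
At maturity, profit = |F_mkt − F*| = |0.6800 − 0.6931| = 0.0131 per AUD (in USD)

0.0131 per AUD (in USD)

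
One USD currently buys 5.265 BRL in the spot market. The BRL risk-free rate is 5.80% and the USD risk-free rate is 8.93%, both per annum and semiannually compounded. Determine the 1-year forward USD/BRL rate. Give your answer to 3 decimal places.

By covered interest parity, F = S · (1+r_BRL/2)^(2T) / (1+r_USD/2)^(2T)
= 5.265 × 1.058841 / 1.091294 = 5.265 × 0.970262
F = 5.108 BRL per USD

5.108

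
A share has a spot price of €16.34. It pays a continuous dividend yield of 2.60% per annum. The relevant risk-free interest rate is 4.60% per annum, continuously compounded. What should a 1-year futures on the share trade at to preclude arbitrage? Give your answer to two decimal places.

€16.67

F = S·e^((r − q)T) = 16.34 · e^((0.0460 − 0.0260) × 1)
= 16.34 · e^0.020000 = 16.34 × 1.020201
F = €16.67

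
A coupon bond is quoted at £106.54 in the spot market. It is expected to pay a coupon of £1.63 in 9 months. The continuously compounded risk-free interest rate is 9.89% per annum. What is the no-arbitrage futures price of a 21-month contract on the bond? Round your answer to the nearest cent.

PV(coupons) I = 1.63·e^(−0.0989·9/12)
I = 1.5135
F = (S − I)·e^(rT) = (106.54 − 1.5135) · e^(0.0989·21/12)
= 105.0265 · e^0.173075 = 105.0265 × 1.188955 = £124.87

£124.87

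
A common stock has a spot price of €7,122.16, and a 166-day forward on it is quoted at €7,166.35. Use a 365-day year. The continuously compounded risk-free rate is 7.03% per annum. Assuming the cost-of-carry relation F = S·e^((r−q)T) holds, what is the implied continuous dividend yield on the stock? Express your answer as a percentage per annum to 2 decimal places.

From F = S·e^((r−q)T): (r − q) = ln(F/S)/T
ln(7166.35/7122.16) = ln(1.006205) = 0.006186
(r − q) = 0.006186 / (166/365) = 0.013602
q = r − ln(F/S)/T = 0.0703 − 0.013602 = 0.056698
q = 5.67%

5.67%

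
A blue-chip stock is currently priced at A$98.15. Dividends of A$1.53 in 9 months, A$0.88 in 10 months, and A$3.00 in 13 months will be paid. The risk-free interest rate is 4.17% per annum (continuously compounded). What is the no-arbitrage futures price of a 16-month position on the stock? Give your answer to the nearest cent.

PV(dividends) I = 1.53·e^(−0.0417·9/12) + 0.88·e^(−0.0417·10/12) + 3.00·e^(−0.0417·13/12)
I = 1.4829 + 0.8499 + 2.8675 = 5.2003
F = (S − I)·e^(rT) = (98.15 − 5.2003) · e^(0.0417·16/12)
= 92.9497 · e^0.055600 = 92.9497 × 1.057175 = A$98.26

A$98.26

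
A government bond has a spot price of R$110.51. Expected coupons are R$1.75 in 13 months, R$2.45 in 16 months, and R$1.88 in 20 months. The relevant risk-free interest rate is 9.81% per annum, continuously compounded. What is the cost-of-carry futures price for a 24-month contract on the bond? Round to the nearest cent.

PV(coupons) I = 1.75·e^(−0.0981·13/12) + 2.45·e^(−0.0981·16/12) + 1.88·e^(−0.0981·20/12)
I = 1.5736 + 2.1496 + 1.5964 = 5.3196
F = (S − I)·e^(rT) = (110.51 − 5.3196) · e^(0.0981·24/12)
= 105.1904 · e^0.196200 = 105.1904 × 1.216770 = R$127.99

R$127.99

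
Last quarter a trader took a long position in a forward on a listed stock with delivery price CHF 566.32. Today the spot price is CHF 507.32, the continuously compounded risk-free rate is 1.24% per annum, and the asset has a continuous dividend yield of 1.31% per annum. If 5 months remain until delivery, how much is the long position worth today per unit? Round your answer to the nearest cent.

-CHF 58.84

Current fair forward for the remaining 5 months: F = S·e^((r − q)·T), (r − q) = 0.0124 − 0.0131 = -0.0007
F = 507.32 · e^(-0.0007 × 5/12) = 507.32 × 0.999708 = 507.1719
Value of long forward = (F − K)·e^(−rT) = (507.1719 − 566.32) · e^(−0.0124·5/12)
= -59.1481 × 0.994847 = -58.84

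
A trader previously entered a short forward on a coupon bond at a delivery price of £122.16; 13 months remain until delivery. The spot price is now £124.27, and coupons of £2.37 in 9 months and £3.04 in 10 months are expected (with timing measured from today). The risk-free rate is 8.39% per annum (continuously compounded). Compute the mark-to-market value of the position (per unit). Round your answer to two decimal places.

PV(remaining coupons) I = 2.37·e^(−0.0839·9/12) + 3.04·e^(−0.0839·10/12) = 5.0602
Current forward F = (S − I)·e^(rT) = (124.27 − 5.0602)·e^(0.0839·13/12) = 119.2098 × 1.095150 = 130.5526
Value (long) = (F − K)·e^(−rT) = (130.5526 − 122.16) × 0.913117 = 7.6634
Short position value = −(long value) = -£7.66

-£7.66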